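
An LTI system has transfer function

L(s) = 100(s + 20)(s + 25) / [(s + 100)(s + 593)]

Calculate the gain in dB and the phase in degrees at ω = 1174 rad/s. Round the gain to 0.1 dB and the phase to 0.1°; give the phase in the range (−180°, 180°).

39.0 dB, 29.5°

At s = jω = j1174:
zero (s+20): 20 + j1174 → |·| = √(20²+1174²) = √1378676 ≈ 1174.2, ∠ = arctan(1174/20) ≈ 89.02°
zero (s+25): 25 + j1174 → |·| = √(25²+1174²) = √1378901 ≈ 1174.3, ∠ = arctan(1174/25) ≈ 88.78°
pole (s+100): 100 + j1174 → |·| = √(100²+1174²) = √1388276 ≈ 1178.3, ∠ = arctan(1174/100) ≈ 85.13°
pole (s+593): 593 + j1174 → |·| = √(593²+1174²) = √1729925 ≈ 1315.3, ∠ = arctan(1174/593) ≈ 63.20°
|L| = 100 · 1.3789e+06 / 1.5498e+06 ≈ 88.973
Gain = 20 log₁₀(88.973) ≈ 38.99 dB
∠L = 177.80° − 148.33° = 29.47°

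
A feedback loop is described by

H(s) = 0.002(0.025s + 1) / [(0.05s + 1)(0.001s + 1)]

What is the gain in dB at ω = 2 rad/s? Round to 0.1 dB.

-54.0 dB

At ω = 2 rad/s:
zero (1 + j2·0.025) = 1 + j0.05 → |·| ≈ 1.0012, ∠ ≈ 2.86°
pole (1 + j2·0.05) = 1 + j0.1 → |·| ≈ 1.005, ∠ ≈ 5.71°
pole (1 + j2·0.001) = 1 + j0.002 → |·| ≈ 1, ∠ ≈ 0.11°
|H| = 0.002 · 1.0012 / (1.005 · 1) ≈ 0.0019924
Gain = 20 log₁₀(0.0019924) ≈ -54.01 dB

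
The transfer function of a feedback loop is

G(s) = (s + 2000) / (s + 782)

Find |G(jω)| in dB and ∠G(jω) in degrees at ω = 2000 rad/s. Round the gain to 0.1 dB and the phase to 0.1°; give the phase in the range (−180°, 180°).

2.4 dB, -23.6°

At s = jω = j2000:
zero (s+2000): 2000 + j2000 → |·| = √(2000²+2000²) = √8000000 ≈ 2828.4, ∠ = arctan(2000/2000) ≈ 45.00°
pole (s+782): 782 + j2000 → |·| = √(782²+2000²) = √4611524 ≈ 2147.4, ∠ = arctan(2000/782) ≈ 68.64°
|G| = 1 · 2828.4 / 2147.4 ≈ 1.3171
Gain = 20 log₁₀(1.3171) ≈ 2.39 dB
∠G = 45.00° − 68.64° = -23.64°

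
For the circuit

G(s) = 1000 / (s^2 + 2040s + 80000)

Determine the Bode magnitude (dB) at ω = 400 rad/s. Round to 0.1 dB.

-58.3 dB

Substitute s = j400:
Numerator: 1000 = 1000 + j0
Denominator: (j400)^2 + 2040(j400) + 80000 = -80000 + j816000
|N| = √(1000² + 0²) ≈ 1000, ∠N ≈ 0.00°
|D| = √(80000² + 816000²) ≈ 8.1991e+05, ∠D ≈ 95.60°
|G| = 1000 / 8.1991e+05 ≈ 0.0012196
Gain = 20 log₁₀(0.0012196) ≈ -58.28 dB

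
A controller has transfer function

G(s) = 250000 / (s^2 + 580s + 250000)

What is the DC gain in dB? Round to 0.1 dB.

0.0 dB

G(0) = 250000 / 250000 = 1
20 log₁₀(1) ≈ 0.00 dB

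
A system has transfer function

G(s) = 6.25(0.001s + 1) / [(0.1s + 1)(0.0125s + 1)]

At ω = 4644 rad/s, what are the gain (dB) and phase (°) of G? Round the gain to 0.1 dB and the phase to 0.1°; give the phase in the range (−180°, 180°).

At ω = 4644 rad/s:
zero (1 + j4644·0.001) = 1 + j4.644 → |·| ≈ 4.7504, ∠ ≈ 77.85°
pole (1 + j4644·0.1) = 1 + j464.4 → |·| ≈ 464.4, ∠ ≈ 89.88°
pole (1 + j4644·0.0125) = 1 + j58.05 → |·| ≈ 58.059, ∠ ≈ 89.01°
|G| = 6.25 · 4.7504 / (464.4 · 58.059) ≈ 0.0011012
Gain = 20 log₁₀(0.0011012) ≈ -59.16 dB
∠G = (77.85°) − (89.88° + 89.01°) = -101.04°

-59.2 dB, -101.0°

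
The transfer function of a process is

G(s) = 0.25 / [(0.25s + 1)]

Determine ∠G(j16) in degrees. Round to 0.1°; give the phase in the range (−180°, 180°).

-76.0°

At ω = 16 rad/s:
pole (1 + j16·0.25) = 1 + j4 → |·| ≈ 4.1231, ∠ ≈ 75.96°
∠G = (0°) − (75.96°) = -75.96°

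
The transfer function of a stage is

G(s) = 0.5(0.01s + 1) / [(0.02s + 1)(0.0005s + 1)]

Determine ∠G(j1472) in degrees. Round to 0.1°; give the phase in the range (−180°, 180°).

At ω = 1472 rad/s:
zero (1 + j1472·0.01) = 1 + j14.72 → |·| ≈ 14.754, ∠ ≈ 86.11°
pole (1 + j1472·0.02) = 1 + j29.44 → |·| ≈ 29.457, ∠ ≈ 88.05°
pole (1 + j1472·0.0005) = 1 + j0.736 → |·| ≈ 1.2417, ∠ ≈ 36.35°
∠G = (86.11°) − (88.05° + 36.35°) = -38.29°

-38.3°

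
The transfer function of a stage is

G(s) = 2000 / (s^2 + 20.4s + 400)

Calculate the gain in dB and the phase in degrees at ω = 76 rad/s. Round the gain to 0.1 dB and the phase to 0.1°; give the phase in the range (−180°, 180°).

At s = jω = j76:
quadratic: (j76)² + 20.4·j76 + 400 = -5376 + j1550.4 → |·| ≈ 5595.1, ∠ ≈ 163.91°
|G| = 2000 / 5595.1 ≈ 0.35746
Gain = 20 log₁₀(0.35746) ≈ -8.94 dB
∠G = 0.00° − 163.91° = -163.91°

-8.9 dB, -163.9°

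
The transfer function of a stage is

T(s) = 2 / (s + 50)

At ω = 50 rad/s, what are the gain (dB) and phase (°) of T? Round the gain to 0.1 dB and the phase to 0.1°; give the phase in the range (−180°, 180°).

-31.0 dB, -45.0°

At s = jω = j50:
pole (s+50): 50 + j50 → |·| = √(50²+50²) = √5000 ≈ 70.711, ∠ = arctan(50/50) ≈ 45.00°
|T| = 2 / 70.711 ≈ 0.028284
Gain = 20 log₁₀(0.028284) ≈ -30.97 dB
∠T = 0.00° − 45.00° = -45.00°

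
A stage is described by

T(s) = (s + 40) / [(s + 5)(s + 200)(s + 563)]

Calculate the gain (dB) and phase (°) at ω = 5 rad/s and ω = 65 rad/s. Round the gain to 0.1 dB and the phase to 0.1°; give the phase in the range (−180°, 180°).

ω = 5: -85.9 dB, -39.8°; ω = 65: -100.2 dB, -51.8°

At s = jω = j5:
zero (s+40): 40 + j5 → |·| = √(40²+5²) = √1625 ≈ 40.311, ∠ = arctan(5/40) ≈ 7.13°
pole (s+5): 5 + j5 → |·| = √(5²+5²) = √50 ≈ 7.0711, ∠ = arctan(5/5) ≈ 45.00°
pole (s+200): 200 + j5 → |·| = √(200²+5²) = √40025 ≈ 200.06, ∠ = arctan(5/200) ≈ 1.43°
pole (s+563): 563 + j5 → |·| = √(563²+5²) = √316994 ≈ 563.02, ∠ = arctan(5/563) ≈ 0.51°
|T| = 1 · 40.311 / 7.9647e+05 ≈ 5.0612e-05
Gain = 20 log₁₀(5.0612e-05) ≈ -85.91 dB
∠T = 7.13° − 46.94° = -39.81°

At s = jω = j65:
zero (s+40): 40 + j65 → |·| = √(40²+65²) = √5825 ≈ 76.322, ∠ = arctan(65/40) ≈ 58.39°
pole (s+5): 5 + j65 → |·| = √(5²+65²) = √4250 ≈ 65.192, ∠ = arctan(65/5) ≈ 85.60°
pole (s+200): 200 + j65 → |·| = √(200²+65²) = √44225 ≈ 210.3, ∠ = arctan(65/200) ≈ 18.00°
pole (s+563): 563 + j65 → |·| = √(563²+65²) = √321194 ≈ 566.74, ∠ = arctan(65/563) ≈ 6.59°
|T| = 1 · 76.322 / 7.7699e+06 ≈ 9.8228e-06
Gain = 20 log₁₀(9.8228e-06) ≈ -100.16 dB
∠T = 58.39° − 110.19° = -51.80°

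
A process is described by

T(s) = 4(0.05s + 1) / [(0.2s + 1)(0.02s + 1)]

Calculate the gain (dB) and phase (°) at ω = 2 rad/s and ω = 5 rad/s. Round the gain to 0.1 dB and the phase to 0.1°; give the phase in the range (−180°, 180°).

ω = 2: 11.4 dB, -18.4°; ω = 5: 9.3 dB, -36.7°

At ω = 2 rad/s:
zero (1 + j2·0.05) = 1 + j0.1 → |·| ≈ 1.005, ∠ ≈ 5.71°
pole (1 + j2·0.2) = 1 + j0.4 → |·| ≈ 1.077, ∠ ≈ 21.80°
pole (1 + j2·0.02) = 1 + j0.04 → |·| ≈ 1.0008, ∠ ≈ 2.29°
|T| = 4 · 1.005 / (1.077 · 1.0008) ≈ 3.7296
Gain = 20 log₁₀(3.7296) ≈ 11.43 dB
∠T = (5.71°) − (21.80° + 2.29°) = -18.38°

At ω = 5 rad/s:
zero (1 + j5·0.05) = 1 + j0.25 → |·| ≈ 1.0308, ∠ ≈ 14.04°
pole (1 + j5·0.2) = 1 + j1 → |·| ≈ 1.4142, ∠ ≈ 45.00°
pole (1 + j5·0.02) = 1 + j0.1 → |·| ≈ 1.005, ∠ ≈ 5.71°
|T| = 4 · 1.0308 / (1.4142 · 1.005) ≈ 2.9011
Gain = 20 log₁₀(2.9011) ≈ 9.25 dB
∠T = (14.04°) − (45.00° + 5.71°) = -36.67°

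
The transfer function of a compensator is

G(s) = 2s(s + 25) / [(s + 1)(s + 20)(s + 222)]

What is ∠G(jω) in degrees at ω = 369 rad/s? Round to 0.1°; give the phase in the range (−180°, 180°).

At s = jω = j369:
zero (s+25): 25 + j369 → |·| = √(25²+369²) = √136786 ≈ 369.85, ∠ = arctan(369/25) ≈ 86.12°
zero at origin: s = j369 → |·| = 369, ∠ = 90.00°
pole (s+1): 1 + j369 → |·| = √(1²+369²) = √136162 ≈ 369, ∠ = arctan(369/1) ≈ 89.84°
pole (s+20): 20 + j369 → |·| = √(20²+369²) = √136561 ≈ 369.54, ∠ = arctan(369/20) ≈ 86.90°
pole (s+222): 222 + j369 → |·| = √(222²+369²) = √185445 ≈ 430.63, ∠ = arctan(369/222) ≈ 58.97°
∠G = 176.12° − 235.71° = -59.59°

-59.6°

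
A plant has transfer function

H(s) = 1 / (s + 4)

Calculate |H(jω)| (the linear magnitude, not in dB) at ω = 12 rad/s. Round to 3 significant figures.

Substitute s = j12:
Numerator: 1 = 1 + j0
Denominator: (j12) + 4 = 4 + j12
|N| = √(1² + 0²) ≈ 1, ∠N ≈ 0.00°
|D| = √(4² + 12²) ≈ 12.649, ∠D ≈ 71.57°
|H| = 1 / 12.649 ≈ 0.079058

0.0791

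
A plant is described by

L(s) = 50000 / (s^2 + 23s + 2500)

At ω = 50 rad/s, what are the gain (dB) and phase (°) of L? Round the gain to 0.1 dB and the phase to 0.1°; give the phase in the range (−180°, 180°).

32.8 dB, -90.0°

At s = jω = j50:
quadratic: (j50)² + 23·j50 + 2500 = 0 + j1150 → |·| ≈ 1150, ∠ ≈ 90.00°
|L| = 50000 / 1150 ≈ 43.478
Gain = 20 log₁₀(43.478) ≈ 32.77 dB
∠L = 0.00° − 90.00° = -90.00°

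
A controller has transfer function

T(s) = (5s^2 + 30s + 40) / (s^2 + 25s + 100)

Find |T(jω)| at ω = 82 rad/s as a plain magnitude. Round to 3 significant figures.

Substitute s = j82:
Numerator: 5(j82)^2 + 30(j82) + 40 = -33580 + j2460
Denominator: (j82)^2 + 25(j82) + 100 = -6624 + j2050
|N| = √(33580² + 2460²) ≈ 33670, ∠N ≈ 175.81°
|D| = √(6624² + 2050²) ≈ 6934, ∠D ≈ 162.80°
|T| = 33670 / 6934 ≈ 4.8558

4.86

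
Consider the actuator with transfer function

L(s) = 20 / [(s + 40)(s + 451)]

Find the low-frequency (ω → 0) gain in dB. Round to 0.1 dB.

-59.1 dB

L(0) = 20 / (40·451) ≈ 0.0011086
20 log₁₀(0.0011086) ≈ -59.10 dB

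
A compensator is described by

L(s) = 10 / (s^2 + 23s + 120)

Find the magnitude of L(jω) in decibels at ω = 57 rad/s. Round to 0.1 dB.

-50.6 dB

Substitute s = j57:
Numerator: 10 = 10 + j0
Denominator: (j57)^2 + 23(j57) + 120 = -3129 + j1311
|N| = √(10² + 0²) ≈ 10, ∠N ≈ 0.00°
|D| = √(3129² + 1311²) ≈ 3392.5, ∠D ≈ 157.27°
|L| = 10 / 3392.5 ≈ 0.0029477
Gain = 20 log₁₀(0.0029477) ≈ -50.61 dB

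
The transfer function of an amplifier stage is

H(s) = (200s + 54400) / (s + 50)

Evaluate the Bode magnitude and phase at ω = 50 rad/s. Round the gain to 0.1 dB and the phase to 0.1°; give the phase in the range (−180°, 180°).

57.9 dB, -34.6°

Substitute s = j50:
Numerator: 200(j50) + 54400 = 54400 + j10000
Denominator: (j50) + 50 = 50 + j50
|N| = √(54400² + 10000²) ≈ 55311, ∠N ≈ 10.42°
|D| = √(50² + 50²) ≈ 70.711, ∠D ≈ 45.00°
|H| = 55311 / 70.711 ≈ 782.21
Gain = 20 log₁₀(782.21) ≈ 57.87 dB
∠H = 10.42° − 45.00° = -34.58°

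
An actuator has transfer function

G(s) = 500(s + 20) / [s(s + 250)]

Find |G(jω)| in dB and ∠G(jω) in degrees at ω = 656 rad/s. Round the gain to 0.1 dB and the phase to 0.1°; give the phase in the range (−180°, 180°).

At s = jω = j656:
zero (s+20): 20 + j656 → |·| = √(20²+656²) = √430736 ≈ 656.3, ∠ = arctan(656/20) ≈ 88.25°
pole (s+250): 250 + j656 → |·| = √(250²+656²) = √492836 ≈ 702.02, ∠ = arctan(656/250) ≈ 69.14°
pole at origin: |s| = 656, ∠ = 90.00° (in denominator)
|G| = 500 · 656.3 / 4.6053e+05 ≈ 0.71255
Gain = 20 log₁₀(0.71255) ≈ -2.94 dB
∠G = 88.25° − 159.14° = -70.89°

-2.9 dB, -70.9°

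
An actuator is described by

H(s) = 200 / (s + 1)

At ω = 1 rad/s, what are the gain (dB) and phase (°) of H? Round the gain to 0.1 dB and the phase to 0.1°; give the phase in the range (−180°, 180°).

43.0 dB, -45.0°

Substitute s = j1:
Numerator: 200 = 200 + j0
Denominator: (j1) + 1 = 1 + j1
|N| = √(200² + 0²) ≈ 200, ∠N ≈ 0.00°
|D| = √(1² + 1²) ≈ 1.4142, ∠D ≈ 45.00°
|H| = 200 / 1.4142 ≈ 141.42
Gain = 20 log₁₀(141.42) ≈ 43.01 dB
∠H = 0.00° − 45.00° = -45.00°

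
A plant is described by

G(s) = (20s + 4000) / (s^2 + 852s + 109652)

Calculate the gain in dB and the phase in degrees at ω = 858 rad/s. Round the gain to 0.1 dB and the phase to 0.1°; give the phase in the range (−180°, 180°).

Substitute s = j858:
Numerator: 20(j858) + 4000 = 4000 + j17160
Denominator: (j858)^2 + 852(j858) + 109652 = -626512 + j731016
|N| = √(4000² + 17160²) ≈ 17620, ∠N ≈ 76.88°
|D| = √(626512² + 731016²) ≈ 9.6276e+05, ∠D ≈ 130.60°
|G| = 17620 / 9.6276e+05 ≈ 0.018302
Gain = 20 log₁₀(0.018302) ≈ -34.75 dB
∠G = 76.88° − 130.60° = -53.72°

-34.8 dB, -53.7°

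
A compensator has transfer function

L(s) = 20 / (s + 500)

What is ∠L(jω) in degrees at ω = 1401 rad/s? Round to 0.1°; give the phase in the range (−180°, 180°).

-70.4°

At s = jω = j1401:
pole (s+500): 500 + j1401 → |·| = √(500²+1401²) = √2212801 ≈ 1487.5, ∠ = arctan(1401/500) ≈ 70.36°
∠L = 0.00° − 70.36° = -70.36°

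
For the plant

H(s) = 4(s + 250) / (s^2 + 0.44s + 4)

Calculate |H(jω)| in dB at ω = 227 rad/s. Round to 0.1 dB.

At s = jω = j227:
zero (s+250): 250 + j227 → |·| = √(250²+227²) = √114029 ≈ 337.68, ∠ = arctan(227/250) ≈ 42.24°
quadratic: (j227)² + 0.44·j227 + 4 = -51525 + j99.88 → |·| ≈ 51525, ∠ ≈ 179.89°
|H| = 4 · 337.68 / 51525 ≈ 0.026215
Gain = 20 log₁₀(0.026215) ≈ -31.63 dB

-31.6 dB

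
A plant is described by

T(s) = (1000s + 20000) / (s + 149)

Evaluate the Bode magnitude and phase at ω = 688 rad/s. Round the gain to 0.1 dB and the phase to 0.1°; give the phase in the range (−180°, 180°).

59.8 dB, 10.6°

Substitute s = j688:
Numerator: 1000(j688) + 20000 = 20000 + j688000
Denominator: (j688) + 149 = 149 + j688
|N| = √(20000² + 688000²) ≈ 6.8829e+05, ∠N ≈ 88.33°
|D| = √(149² + 688²) ≈ 703.95, ∠D ≈ 77.78°
|T| = 6.8829e+05 / 703.95 ≈ 977.75
Gain = 20 log₁₀(977.75) ≈ 59.80 dB
∠T = 88.33° − 77.78° = 10.55°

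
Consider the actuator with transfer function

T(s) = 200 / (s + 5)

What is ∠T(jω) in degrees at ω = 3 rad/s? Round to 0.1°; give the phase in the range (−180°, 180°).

-31.0°

At s = jω = j3:
pole (s+5): 5 + j3 → |·| = √(5²+3²) = √34 ≈ 5.831, ∠ = arctan(3/5) ≈ 30.96°
∠T = 0.00° − 30.96° = -30.96°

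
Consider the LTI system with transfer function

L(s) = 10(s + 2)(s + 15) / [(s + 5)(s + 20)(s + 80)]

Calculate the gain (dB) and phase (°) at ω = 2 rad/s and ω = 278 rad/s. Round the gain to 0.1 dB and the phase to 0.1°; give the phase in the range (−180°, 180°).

ω = 2: -26.1 dB, 23.7°; ω = 278: -29.2 dB, -72.3°

At s = jω = j2:
zero (s+2): 2 + j2 → |·| = √(2²+2²) = √8 ≈ 2.8284, ∠ = arctan(2/2) ≈ 45.00°
zero (s+15): 15 + j2 → |·| = √(15²+2²) = √229 ≈ 15.133, ∠ = arctan(2/15) ≈ 7.59°
pole (s+5): 5 + j2 → |·| = √(5²+2²) = √29 ≈ 5.3852, ∠ = arctan(2/5) ≈ 21.80°
pole (s+20): 20 + j2 → |·| = √(20²+2²) = √404 ≈ 20.1, ∠ = arctan(2/20) ≈ 5.71°
pole (s+80): 80 + j2 → |·| = √(80²+2²) = √6404 ≈ 80.025, ∠ = arctan(2/80) ≈ 1.43°
|L| = 10 · 42.802 / 8662.1 ≈ 0.049413
Gain = 20 log₁₀(0.049413) ≈ -26.12 dB
∠L = 52.59° − 28.94° = 23.65°

At s = jω = j278:
zero (s+2): 2 + j278 → |·| = √(2²+278²) = √77288 ≈ 278.01, ∠ = arctan(278/2) ≈ 89.59°
zero (s+15): 15 + j278 → |·| = √(15²+278²) = √77509 ≈ 278.4, ∠ = arctan(278/15) ≈ 86.91°
pole (s+5): 5 + j278 → |·| = √(5²+278²) = √77309 ≈ 278.04, ∠ = arctan(278/5) ≈ 88.97°
pole (s+20): 20 + j278 → |·| = √(20²+278²) = √77684 ≈ 278.72, ∠ = arctan(278/20) ≈ 85.89°
pole (s+80): 80 + j278 → |·| = √(80²+278²) = √83684 ≈ 289.28, ∠ = arctan(278/80) ≈ 73.95°
|L| = 10 · 77398 / 2.2418e+07 ≈ 0.034525
Gain = 20 log₁₀(0.034525) ≈ -29.24 dB
∠L = 176.50° − 248.81° = -72.31°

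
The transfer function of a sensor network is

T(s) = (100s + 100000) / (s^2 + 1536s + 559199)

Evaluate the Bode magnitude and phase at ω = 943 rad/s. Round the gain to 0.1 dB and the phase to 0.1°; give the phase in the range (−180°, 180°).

-20.7 dB, -59.5°

Substitute s = j943:
Numerator: 100(j943) + 100000 = 100000 + j94300
Denominator: (j943)^2 + 1536(j943) + 559199 = -330050 + j1448448
|N| = √(100000² + 94300²) ≈ 1.3745e+05, ∠N ≈ 43.32°
|D| = √(330050² + 1448448²) ≈ 1.4856e+06, ∠D ≈ 102.84°
|T| = 1.3745e+05 / 1.4856e+06 ≈ 0.092522
Gain = 20 log₁₀(0.092522) ≈ -20.68 dB
∠T = 43.32° − 102.84° = -59.52°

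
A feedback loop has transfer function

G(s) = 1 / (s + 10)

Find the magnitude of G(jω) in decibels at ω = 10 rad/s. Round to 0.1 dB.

-23.0 dB

Substitute s = j10:
Numerator: 1 = 1 + j0
Denominator: (j10) + 10 = 10 + j10
|N| = √(1² + 0²) ≈ 1, ∠N ≈ 0.00°
|D| = √(10² + 10²) ≈ 14.142, ∠D ≈ 45.00°
|G| = 1 / 14.142 ≈ 0.070711
Gain = 20 log₁₀(0.070711) ≈ -23.01 dB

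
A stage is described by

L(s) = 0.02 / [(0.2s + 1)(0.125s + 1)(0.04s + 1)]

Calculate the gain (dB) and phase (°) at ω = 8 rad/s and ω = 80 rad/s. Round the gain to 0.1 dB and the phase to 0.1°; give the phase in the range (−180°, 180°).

ω = 8: -42.9 dB, -120.7°; ω = 80: -88.6 dB, 116.6°

At ω = 8 rad/s:
pole (1 + j8·0.2) = 1 + j1.6 → |·| ≈ 1.8868, ∠ ≈ 57.99°
pole (1 + j8·0.125) = 1 + j1 → |·| ≈ 1.4142, ∠ ≈ 45.00°
pole (1 + j8·0.04) = 1 + j0.32 → |·| ≈ 1.05, ∠ ≈ 17.74°
|L| = 0.02 · 1 / (1.8868 · 1.4142 · 1.05) ≈ 0.0071385
Gain = 20 log₁₀(0.0071385) ≈ -42.93 dB
∠L = (0°) − (57.99° + 45.00° + 17.74°) = -120.73°

At ω = 80 rad/s:
pole (1 + j80·0.2) = 1 + j16 → |·| ≈ 16.031, ∠ ≈ 86.42°
pole (1 + j80·0.125) = 1 + j10 → |·| ≈ 10.05, ∠ ≈ 84.29°
pole (1 + j80·0.04) = 1 + j3.2 → |·| ≈ 3.3526, ∠ ≈ 72.65°
|L| = 0.02 · 1 / (16.031 · 10.05 · 3.3526) ≈ 3.7027e-05
Gain = 20 log₁₀(3.7027e-05) ≈ -88.63 dB
∠L = (0°) − (86.42° + 84.29° + 72.65°) = -243.36° ≡ 116.64° (principal value)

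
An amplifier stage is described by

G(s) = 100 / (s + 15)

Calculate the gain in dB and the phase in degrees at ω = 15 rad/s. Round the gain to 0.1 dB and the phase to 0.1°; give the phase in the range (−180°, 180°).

13.5 dB, -45.0°

Substitute s = j15:
Numerator: 100 = 100 + j0
Denominator: (j15) + 15 = 15 + j15
|N| = √(100² + 0²) ≈ 100, ∠N ≈ 0.00°
|D| = √(15² + 15²) ≈ 21.213, ∠D ≈ 45.00°
|G| = 100 / 21.213 ≈ 4.7141
Gain = 20 log₁₀(4.7141) ≈ 13.47 dB
∠G = 0.00° − 45.00° = -45.00°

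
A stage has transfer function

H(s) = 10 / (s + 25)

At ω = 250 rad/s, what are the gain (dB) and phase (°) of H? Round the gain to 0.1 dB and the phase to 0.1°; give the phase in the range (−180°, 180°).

At s = jω = j250:
pole (s+25): 25 + j250 → |·| = √(25²+250²) = √63125 ≈ 251.25, ∠ = arctan(250/25) ≈ 84.29°
|H| = 10 / 251.25 ≈ 0.039801
Gain = 20 log₁₀(0.039801) ≈ -28.00 dB
∠H = 0.00° − 84.29° = -84.29°

-28.0 dB, -84.3°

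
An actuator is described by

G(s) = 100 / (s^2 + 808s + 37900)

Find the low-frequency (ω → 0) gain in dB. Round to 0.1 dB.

G(0) = 100 / 37900 ≈ 0.0026385
20 log₁₀(0.0026385) ≈ -51.57 dB

-51.6 dB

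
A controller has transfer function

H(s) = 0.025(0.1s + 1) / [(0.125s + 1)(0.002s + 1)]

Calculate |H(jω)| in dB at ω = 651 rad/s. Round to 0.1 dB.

-38.3 dB

At ω = 651 rad/s:
zero (1 + j651·0.1) = 1 + j65.1 → |·| ≈ 65.108, ∠ ≈ 89.12°
pole (1 + j651·0.125) = 1 + j81.375 → |·| ≈ 81.381, ∠ ≈ 89.30°
pole (1 + j651·0.002) = 1 + j1.302 → |·| ≈ 1.6417, ∠ ≈ 52.47°
|H| = 0.025 · 65.108 / (81.381 · 1.6417) ≈ 0.012183
Gain = 20 log₁₀(0.012183) ≈ -38.28 dB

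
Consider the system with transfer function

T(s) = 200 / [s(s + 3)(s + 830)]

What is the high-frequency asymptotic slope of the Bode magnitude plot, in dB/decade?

-60 dB/decade

Each pole contributes −20 dB/decade at high frequency; each zero contributes +20 dB/decade.
Net: 0 zero(s) − 3 pole(s) → -60 dB/decade.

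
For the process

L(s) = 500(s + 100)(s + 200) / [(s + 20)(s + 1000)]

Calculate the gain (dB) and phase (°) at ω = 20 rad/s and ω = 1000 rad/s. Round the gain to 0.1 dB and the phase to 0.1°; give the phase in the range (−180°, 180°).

ω = 20: 51.2 dB, -29.1°; ω = 1000: 51.2 dB, 29.1°

At s = jω = j20:
zero (s+100): 100 + j20 → |·| = √(100²+20²) = √10400 ≈ 101.98, ∠ = arctan(20/100) ≈ 11.31°
zero (s+200): 200 + j20 → |·| = √(200²+20²) = √40400 ≈ 201, ∠ = arctan(20/200) ≈ 5.71°
pole (s+20): 20 + j20 → |·| = √(20²+20²) = √800 ≈ 28.284, ∠ = arctan(20/20) ≈ 45.00°
pole (s+1000): 1000 + j20 → |·| = √(1000²+20²) = √1000400 ≈ 1000.2, ∠ = arctan(20/1000) ≈ 1.15°
|L| = 500 · 20498 / 28290 ≈ 362.28
Gain = 20 log₁₀(362.28) ≈ 51.18 dB
∠L = 17.02° − 46.15° = -29.13°

At s = jω = j1000:
zero (s+100): 100 + j1000 → |·| = √(100²+1000²) = √1010000 ≈ 1005, ∠ = arctan(1000/100) ≈ 84.29°
zero (s+200): 200 + j1000 → |·| = √(200²+1000²) = √1040000 ≈ 1019.8, ∠ = arctan(1000/200) ≈ 78.69°
pole (s+20): 20 + j1000 → |·| = √(20²+1000²) = √1000400 ≈ 1000.2, ∠ = arctan(1000/20) ≈ 88.85°
pole (s+1000): 1000 + j1000 → |·| = √(1000²+1000²) = √2000000 ≈ 1414.2, ∠ = arctan(1000/1000) ≈ 45.00°
|L| = 500 · 1.0249e+06 / 1.4145e+06 ≈ 362.28
Gain = 20 log₁₀(362.28) ≈ 51.18 dB
∠L = 162.98° − 133.85° = 29.13°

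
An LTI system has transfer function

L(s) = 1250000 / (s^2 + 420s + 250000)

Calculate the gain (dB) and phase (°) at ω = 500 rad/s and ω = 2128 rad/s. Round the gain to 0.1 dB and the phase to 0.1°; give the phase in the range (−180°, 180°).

ω = 500: 15.5 dB, -90.0°; ω = 2128: -10.9 dB, -168.2°

At s = jω = j500:
quadratic: (j500)² + 420·j500 + 250000 = 0 + j210000 → |·| ≈ 2.1e+05, ∠ ≈ 90.00°
|L| = 1250000 / 2.1e+05 ≈ 5.9524
Gain = 20 log₁₀(5.9524) ≈ 15.49 dB
∠L = 0.00° − 90.00° = -90.00°

At s = jω = j2128:
quadratic: (j2128)² + 420·j2128 + 250000 = -4278384 + j893760 → |·| ≈ 4.3707e+06, ∠ ≈ 168.20°
|L| = 1250000 / 4.3707e+06 ≈ 0.286
Gain = 20 log₁₀(0.286) ≈ -10.87 dB
∠L = 0.00° − 168.20° = -168.20°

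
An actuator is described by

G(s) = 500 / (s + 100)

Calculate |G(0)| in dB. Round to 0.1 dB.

14.0 dB

G(0) = 500 / (100) = 5
20 log₁₀(5) ≈ 13.98 dB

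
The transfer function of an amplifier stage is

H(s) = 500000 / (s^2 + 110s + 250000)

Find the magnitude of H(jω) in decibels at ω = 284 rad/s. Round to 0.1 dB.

9.3 dB

At s = jω = j284:
quadratic: (j284)² + 110·j284 + 250000 = 169344 + j31240 → |·| ≈ 1.722e+05, ∠ ≈ 10.45°
|H| = 500000 / 1.722e+05 ≈ 2.9036
Gain = 20 log₁₀(2.9036) ≈ 9.26 dB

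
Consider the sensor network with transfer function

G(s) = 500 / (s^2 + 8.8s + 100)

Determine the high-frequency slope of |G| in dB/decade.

Each pole contributes −20 dB/decade at high frequency; each zero contributes +20 dB/decade.
Net: 0 zero(s) − 2 pole(s) → -40 dB/decade.

-40 dB/decade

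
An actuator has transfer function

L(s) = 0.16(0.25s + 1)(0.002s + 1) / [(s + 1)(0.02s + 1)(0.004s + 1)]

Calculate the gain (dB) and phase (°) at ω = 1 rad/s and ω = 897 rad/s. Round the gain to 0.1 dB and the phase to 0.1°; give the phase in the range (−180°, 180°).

At ω = 1 rad/s:
zero (1 + j1·0.25) = 1 + j0.25 → |·| ≈ 1.0308, ∠ ≈ 14.04°
zero (1 + j1·0.002) = 1 + j0.002 → |·| ≈ 1, ∠ ≈ 0.11°
pole (1 + j1·1) = 1 + j1 → |·| ≈ 1.4142, ∠ ≈ 45.00°
pole (1 + j1·0.02) = 1 + j0.02 → |·| ≈ 1.0002, ∠ ≈ 1.15°
pole (1 + j1·0.004) = 1 + j0.004 → |·| ≈ 1, ∠ ≈ 0.23°
|L| = 0.16 · 1.0308 · 1 / (1.4142 · 1.0002 · 1) ≈ 0.1166
Gain = 20 log₁₀(0.1166) ≈ -18.67 dB
∠L = (14.04° + 0.11°) − (45.00° + 1.15° + 0.23°) = -32.23°

At ω = 897 rad/s:
zero (1 + j897·0.25) = 1 + j224.25 → |·| ≈ 224.25, ∠ ≈ 89.74°
zero (1 + j897·0.002) = 1 + j1.794 → |·| ≈ 2.0539, ∠ ≈ 60.86°
pole (1 + j897·1) = 1 + j897 → |·| ≈ 897, ∠ ≈ 89.94°
pole (1 + j897·0.02) = 1 + j17.94 → |·| ≈ 17.968, ∠ ≈ 86.81°
pole (1 + j897·0.004) = 1 + j3.588 → |·| ≈ 3.7247, ∠ ≈ 74.43°
|L| = 0.16 · 224.25 · 2.0539 / (897 · 17.968 · 3.7247) ≈ 0.0012276
Gain = 20 log₁₀(0.0012276) ≈ -58.22 dB
∠L = (89.74° + 60.86°) − (89.94° + 86.81° + 74.43°) = -100.58°

ω = 1: -18.7 dB, -32.2°; ω = 897: -58.2 dB, -100.6°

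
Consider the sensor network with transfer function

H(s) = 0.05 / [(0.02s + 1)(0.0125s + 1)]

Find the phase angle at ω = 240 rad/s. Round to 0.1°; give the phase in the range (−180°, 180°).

-149.8°

At ω = 240 rad/s:
pole (1 + j240·0.02) = 1 + j4.8 → |·| ≈ 4.9031, ∠ ≈ 78.23°
pole (1 + j240·0.0125) = 1 + j3 → |·| ≈ 3.1623, ∠ ≈ 71.57°
∠H = (0°) − (78.23° + 71.57°) = -149.80°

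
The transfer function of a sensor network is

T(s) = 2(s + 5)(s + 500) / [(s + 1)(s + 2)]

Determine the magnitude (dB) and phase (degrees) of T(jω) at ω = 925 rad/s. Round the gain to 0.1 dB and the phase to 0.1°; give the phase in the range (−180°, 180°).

At s = jω = j925:
zero (s+5): 5 + j925 → |·| = √(5²+925²) = √855650 ≈ 925.01, ∠ = arctan(925/5) ≈ 89.69°
zero (s+500): 500 + j925 → |·| = √(500²+925²) = √1105625 ≈ 1051.5, ∠ = arctan(925/500) ≈ 61.61°
pole (s+1): 1 + j925 → |·| = √(1²+925²) = √855626 ≈ 925, ∠ = arctan(925/1) ≈ 89.94°
pole (s+2): 2 + j925 → |·| = √(2²+925²) = √855629 ≈ 925, ∠ = arctan(925/2) ≈ 89.88°
|T| = 2 · 9.7265e+05 / 8.5562e+05 ≈ 2.2736
Gain = 20 log₁₀(2.2736) ≈ 7.13 dB
∠T = 151.30° − 179.82° = -28.52°

7.1 dB, -28.5°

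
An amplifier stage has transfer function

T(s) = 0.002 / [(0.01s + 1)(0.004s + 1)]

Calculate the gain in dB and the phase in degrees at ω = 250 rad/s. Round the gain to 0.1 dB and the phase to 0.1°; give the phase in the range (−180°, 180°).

At ω = 250 rad/s:
pole (1 + j250·0.01) = 1 + j2.5 → |·| ≈ 2.6926, ∠ ≈ 68.20°
pole (1 + j250·0.004) = 1 + j1 → |·| ≈ 1.4142, ∠ ≈ 45.00°
|T| = 0.002 · 1 / (2.6926 · 1.4142) ≈ 0.00052523
Gain = 20 log₁₀(0.00052523) ≈ -65.59 dB
∠T = (0°) − (68.20° + 45.00°) = -113.20°

-65.6 dB, -113.2°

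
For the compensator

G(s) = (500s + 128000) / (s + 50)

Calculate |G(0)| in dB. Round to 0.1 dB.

G(0) = 128000 / 50 = 2560
20 log₁₀(2560) ≈ 68.16 dB

68.2 dB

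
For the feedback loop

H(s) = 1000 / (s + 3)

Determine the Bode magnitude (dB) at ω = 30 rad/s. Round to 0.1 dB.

Substitute s = j30:
Numerator: 1000 = 1000 + j0
Denominator: (j30) + 3 = 3 + j30
|N| = √(1000² + 0²) ≈ 1000, ∠N ≈ 0.00°
|D| = √(3² + 30²) ≈ 30.15, ∠D ≈ 84.29°
|H| = 1000 / 30.15 ≈ 33.167
Gain = 20 log₁₀(33.167) ≈ 30.41 dB

30.4 dB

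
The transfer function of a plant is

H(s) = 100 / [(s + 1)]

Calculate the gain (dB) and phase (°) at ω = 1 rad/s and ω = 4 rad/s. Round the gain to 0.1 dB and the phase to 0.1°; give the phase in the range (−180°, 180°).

ω = 1: 37.0 dB, -45.0°; ω = 4: 27.7 dB, -76.0°

At ω = 1 rad/s:
pole (1 + j1·1) = 1 + j1 → |·| ≈ 1.4142, ∠ ≈ 45.00°
|H| = 100 · 1 / (1.4142) ≈ 70.711
Gain = 20 log₁₀(70.711) ≈ 36.99 dB
∠H = (0°) − (45.00°) = -45.00°

At ω = 4 rad/s:
pole (1 + j4·1) = 1 + j4 → |·| ≈ 4.1231, ∠ ≈ 75.96°
|H| = 100 · 1 / (4.1231) ≈ 24.254
Gain = 20 log₁₀(24.254) ≈ 27.70 dB
∠H = (0°) − (75.96°) = -75.96°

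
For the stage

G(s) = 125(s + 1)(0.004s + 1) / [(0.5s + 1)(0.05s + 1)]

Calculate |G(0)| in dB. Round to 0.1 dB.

G(0) = 125 · 1 / 1 = 125
20 log₁₀(125) ≈ 41.94 dB

41.9 dB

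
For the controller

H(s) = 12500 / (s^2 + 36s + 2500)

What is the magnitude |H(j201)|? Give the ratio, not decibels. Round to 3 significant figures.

At s = jω = j201:
quadratic: (j201)² + 36·j201 + 2500 = -37901 + j7236 → |·| ≈ 38586, ∠ ≈ 169.19°
|H| = 12500 / 38586 ≈ 0.32395

0.324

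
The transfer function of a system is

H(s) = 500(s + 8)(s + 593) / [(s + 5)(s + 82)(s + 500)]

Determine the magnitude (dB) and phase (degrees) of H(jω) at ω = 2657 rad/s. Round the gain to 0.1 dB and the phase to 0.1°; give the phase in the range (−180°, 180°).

-14.5 dB, -90.2°

At s = jω = j2657:
zero (s+8): 8 + j2657 → |·| = √(8²+2657²) = √7059713 ≈ 2657, ∠ = arctan(2657/8) ≈ 89.83°
zero (s+593): 593 + j2657 → |·| = √(593²+2657²) = √7411298 ≈ 2722.4, ∠ = arctan(2657/593) ≈ 77.42°
pole (s+5): 5 + j2657 → |·| = √(5²+2657²) = √7059674 ≈ 2657, ∠ = arctan(2657/5) ≈ 89.89°
pole (s+82): 82 + j2657 → |·| = √(82²+2657²) = √7066373 ≈ 2658.3, ∠ = arctan(2657/82) ≈ 88.23°
pole (s+500): 500 + j2657 → |·| = √(500²+2657²) = √7309649 ≈ 2703.6, ∠ = arctan(2657/500) ≈ 79.34°
|H| = 500 · 7.2334e+06 / 1.9096e+10 ≈ 0.1894
Gain = 20 log₁₀(0.1894) ≈ -14.45 dB
∠H = 167.25° − 257.46° = -90.21°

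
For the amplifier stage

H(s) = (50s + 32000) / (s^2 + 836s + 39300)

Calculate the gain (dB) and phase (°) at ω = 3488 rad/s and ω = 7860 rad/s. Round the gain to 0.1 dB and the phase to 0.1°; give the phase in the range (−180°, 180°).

ω = 3488: -36.9 dB, -86.9°; ω = 7860: -43.9 dB, -88.6°

Substitute s = j3488:
Numerator: 50(j3488) + 32000 = 32000 + j174400
Denominator: (j3488)^2 + 836(j3488) + 39300 = -12126844 + j2915968
|N| = √(32000² + 174400²) ≈ 1.7731e+05, ∠N ≈ 79.60°
|D| = √(12126844² + 2915968²) ≈ 1.2472e+07, ∠D ≈ 166.48°
|H| = 1.7731e+05 / 1.2472e+07 ≈ 0.014217
Gain = 20 log₁₀(0.014217) ≈ -36.94 dB
∠H = 79.60° − 166.48° = -86.88°

Substitute s = j7860:
Numerator: 50(j7860) + 32000 = 32000 + j393000
Denominator: (j7860)^2 + 836(j7860) + 39300 = -61740300 + j6570960
|N| = √(32000² + 393000²) ≈ 3.943e+05, ∠N ≈ 85.34°
|D| = √(61740300² + 6570960²) ≈ 6.2089e+07, ∠D ≈ 173.92°
|H| = 3.943e+05 / 6.2089e+07 ≈ 0.0063506
Gain = 20 log₁₀(0.0063506) ≈ -43.94 dB
∠H = 85.34° − 173.92° = -88.58°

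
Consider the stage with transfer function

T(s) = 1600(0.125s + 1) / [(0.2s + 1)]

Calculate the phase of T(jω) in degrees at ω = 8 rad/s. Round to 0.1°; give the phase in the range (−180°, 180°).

-13.0°

At ω = 8 rad/s:
zero (1 + j8·0.125) = 1 + j1 → |·| ≈ 1.4142, ∠ ≈ 45.00°
pole (1 + j8·0.2) = 1 + j1.6 → |·| ≈ 1.8868, ∠ ≈ 57.99°
∠T = (45.00°) − (57.99°) = -12.99°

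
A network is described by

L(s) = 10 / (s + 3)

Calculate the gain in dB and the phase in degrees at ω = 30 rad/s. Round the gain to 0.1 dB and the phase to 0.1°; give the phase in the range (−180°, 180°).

Substitute s = j30:
Numerator: 10 = 10 + j0
Denominator: (j30) + 3 = 3 + j30
|N| = √(10² + 0²) ≈ 10, ∠N ≈ 0.00°
|D| = √(3² + 30²) ≈ 30.15, ∠D ≈ 84.29°
|L| = 10 / 30.15 ≈ 0.33167
Gain = 20 log₁₀(0.33167) ≈ -9.59 dB
∠L = 0.00° − 84.29° = -84.29°

-9.6 dB, -84.3°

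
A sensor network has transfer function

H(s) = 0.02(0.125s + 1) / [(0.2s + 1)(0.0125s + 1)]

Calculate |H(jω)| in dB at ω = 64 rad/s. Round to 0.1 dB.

At ω = 64 rad/s:
zero (1 + j64·0.125) = 1 + j8 → |·| ≈ 8.0623, ∠ ≈ 82.87°
pole (1 + j64·0.2) = 1 + j12.8 → |·| ≈ 12.839, ∠ ≈ 85.53°
pole (1 + j64·0.0125) = 1 + j0.8 → |·| ≈ 1.2806, ∠ ≈ 38.66°
|H| = 0.02 · 8.0623 / (12.839 · 1.2806) ≈ 0.0098072
Gain = 20 log₁₀(0.0098072) ≈ -40.17 dB

-40.2 dB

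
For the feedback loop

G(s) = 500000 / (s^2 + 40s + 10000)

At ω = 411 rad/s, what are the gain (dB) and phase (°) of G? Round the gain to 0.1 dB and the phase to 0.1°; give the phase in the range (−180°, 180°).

9.9 dB, -174.1°

At s = jω = j411:
quadratic: (j411)² + 40·j411 + 10000 = -158921 + j16440 → |·| ≈ 1.5977e+05, ∠ ≈ 174.09°
|G| = 500000 / 1.5977e+05 ≈ 3.1295
Gain = 20 log₁₀(3.1295) ≈ 9.91 dB
∠G = 0.00° − 174.09° = -174.09°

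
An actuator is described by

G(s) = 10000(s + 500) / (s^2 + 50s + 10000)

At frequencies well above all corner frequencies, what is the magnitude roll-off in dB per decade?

Each pole contributes −20 dB/decade at high frequency; each zero contributes +20 dB/decade.
Net: 1 zero(s) − 2 pole(s) → -20 dB/decade.

-20 dB/decade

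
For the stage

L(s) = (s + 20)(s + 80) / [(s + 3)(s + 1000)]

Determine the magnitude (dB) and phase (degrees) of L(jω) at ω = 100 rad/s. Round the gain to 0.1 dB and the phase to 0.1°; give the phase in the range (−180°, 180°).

At s = jω = j100:
zero (s+20): 20 + j100 → |·| = √(20²+100²) = √10400 ≈ 101.98, ∠ = arctan(100/20) ≈ 78.69°
zero (s+80): 80 + j100 → |·| = √(80²+100²) = √16400 ≈ 128.06, ∠ = arctan(100/80) ≈ 51.34°
pole (s+3): 3 + j100 → |·| = √(3²+100²) = √10009 ≈ 100.04, ∠ = arctan(100/3) ≈ 88.28°
pole (s+1000): 1000 + j100 → |·| = √(1000²+100²) = √1010000 ≈ 1005, ∠ = arctan(100/1000) ≈ 5.71°
|L| = 1 · 13060 / 1.0054e+05 ≈ 0.1299
Gain = 20 log₁₀(0.1299) ≈ -17.73 dB
∠L = 130.03° − 93.99° = 36.04°

-17.7 dB, 36.0°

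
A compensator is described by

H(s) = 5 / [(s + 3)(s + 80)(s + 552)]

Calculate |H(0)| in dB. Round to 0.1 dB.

-88.5 dB

H(0) = 5 / (3·80·552) ≈ 3.7742e-05
20 log₁₀(3.7742e-05) ≈ -88.46 dB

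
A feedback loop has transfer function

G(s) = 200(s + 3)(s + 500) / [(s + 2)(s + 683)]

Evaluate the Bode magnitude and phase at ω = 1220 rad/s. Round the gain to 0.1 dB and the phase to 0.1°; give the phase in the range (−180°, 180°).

45.5 dB, 6.9°

At s = jω = j1220:
zero (s+3): 3 + j1220 → |·| = √(3²+1220²) = √1488409 ≈ 1220, ∠ = arctan(1220/3) ≈ 89.86°
zero (s+500): 500 + j1220 → |·| = √(500²+1220²) = √1738400 ≈ 1318.5, ∠ = arctan(1220/500) ≈ 67.71°
pole (s+2): 2 + j1220 → |·| = √(2²+1220²) = √1488404 ≈ 1220, ∠ = arctan(1220/2) ≈ 89.91°
pole (s+683): 683 + j1220 → |·| = √(683²+1220²) = √1954889 ≈ 1398.2, ∠ = arctan(1220/683) ≈ 60.76°
|G| = 200 · 1.6086e+06 / 1.7058e+06 ≈ 188.6
Gain = 20 log₁₀(188.6) ≈ 45.51 dB
∠G = 157.57° − 150.67° = 6.90°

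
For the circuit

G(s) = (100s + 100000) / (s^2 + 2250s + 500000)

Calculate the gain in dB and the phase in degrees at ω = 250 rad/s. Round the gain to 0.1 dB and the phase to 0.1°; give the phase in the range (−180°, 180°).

Substitute s = j250:
Numerator: 100(j250) + 100000 = 100000 + j25000
Denominator: (j250)^2 + 2250(j250) + 500000 = 437500 + j562500
|N| = √(100000² + 25000²) ≈ 1.0308e+05, ∠N ≈ 14.04°
|D| = √(437500² + 562500²) ≈ 7.1261e+05, ∠D ≈ 52.13°
|G| = 1.0308e+05 / 7.1261e+05 ≈ 0.14465
Gain = 20 log₁₀(0.14465) ≈ -16.79 dB
∠G = 14.04° − 52.13° = -38.09°

-16.8 dB, -38.1°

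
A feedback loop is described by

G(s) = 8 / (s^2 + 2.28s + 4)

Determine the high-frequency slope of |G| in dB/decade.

-40 dB/decade

Each pole contributes −20 dB/decade at high frequency; each zero contributes +20 dB/decade.
Net: 0 zero(s) − 2 pole(s) → -40 dB/decade.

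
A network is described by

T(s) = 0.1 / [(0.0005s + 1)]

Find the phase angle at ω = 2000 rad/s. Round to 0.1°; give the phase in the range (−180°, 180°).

At ω = 2000 rad/s:
pole (1 + j2000·0.0005) = 1 + j1 → |·| ≈ 1.4142, ∠ ≈ 45.00°
∠T = (0°) − (45.00°) = -45.00°

-45.0°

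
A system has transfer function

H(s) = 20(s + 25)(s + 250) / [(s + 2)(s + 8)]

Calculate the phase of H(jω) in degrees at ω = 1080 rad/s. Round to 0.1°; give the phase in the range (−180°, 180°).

-13.8°

At s = jω = j1080:
zero (s+25): 25 + j1080 → |·| = √(25²+1080²) = √1167025 ≈ 1080.3, ∠ = arctan(1080/25) ≈ 88.67°
zero (s+250): 250 + j1080 → |·| = √(250²+1080²) = √1228900 ≈ 1108.6, ∠ = arctan(1080/250) ≈ 76.97°
pole (s+2): 2 + j1080 → |·| = √(2²+1080²) = √1166404 ≈ 1080, ∠ = arctan(1080/2) ≈ 89.89°
pole (s+8): 8 + j1080 → |·| = √(8²+1080²) = √1166464 ≈ 1080, ∠ = arctan(1080/8) ≈ 89.58°
∠H = 165.64° − 179.47° = -13.83°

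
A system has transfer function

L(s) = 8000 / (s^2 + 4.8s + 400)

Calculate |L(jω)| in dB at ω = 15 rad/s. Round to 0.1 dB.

At s = jω = j15:
quadratic: (j15)² + 4.8·j15 + 400 = 175 + j72 → |·| ≈ 189.23, ∠ ≈ 22.36°
|L| = 8000 / 189.23 ≈ 42.277
Gain = 20 log₁₀(42.277) ≈ 32.52 dB

32.5 dB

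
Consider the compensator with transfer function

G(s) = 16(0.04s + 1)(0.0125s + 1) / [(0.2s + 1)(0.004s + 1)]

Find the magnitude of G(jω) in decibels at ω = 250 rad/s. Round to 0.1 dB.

17.5 dB

At ω = 250 rad/s:
zero (1 + j250·0.04) = 1 + j10 → |·| ≈ 10.05, ∠ ≈ 84.29°
zero (1 + j250·0.0125) = 1 + j3.125 → |·| ≈ 3.2811, ∠ ≈ 72.26°
pole (1 + j250·0.2) = 1 + j50 → |·| ≈ 50.01, ∠ ≈ 88.85°
pole (1 + j250·0.004) = 1 + j1 → |·| ≈ 1.4142, ∠ ≈ 45.00°
|G| = 16 · 10.05 · 3.2811 / (50.01 · 1.4142) ≈ 7.46
Gain = 20 log₁₀(7.46) ≈ 17.45 dB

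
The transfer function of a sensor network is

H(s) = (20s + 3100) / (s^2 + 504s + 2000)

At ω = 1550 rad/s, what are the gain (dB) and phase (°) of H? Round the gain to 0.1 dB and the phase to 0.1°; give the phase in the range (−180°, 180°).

Substitute s = j1550:
Numerator: 20(j1550) + 3100 = 3100 + j31000
Denominator: (j1550)^2 + 504(j1550) + 2000 = -2400500 + j781200
|N| = √(3100² + 31000²) ≈ 31155, ∠N ≈ 84.29°
|D| = √(2400500² + 781200²) ≈ 2.5244e+06, ∠D ≈ 161.97°
|H| = 31155 / 2.5244e+06 ≈ 0.012342
Gain = 20 log₁₀(0.012342) ≈ -38.17 dB
∠H = 84.29° − 161.97° = -77.68°

-38.2 dB, -77.7°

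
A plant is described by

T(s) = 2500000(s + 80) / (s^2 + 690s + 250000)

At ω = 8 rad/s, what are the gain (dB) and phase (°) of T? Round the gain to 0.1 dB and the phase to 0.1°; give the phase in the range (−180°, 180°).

At s = jω = j8:
zero (s+80): 80 + j8 → |·| = √(80²+8²) = √6464 ≈ 80.399, ∠ = arctan(8/80) ≈ 5.71°
quadratic: (j8)² + 690·j8 + 250000 = 249936 + j5520 → |·| ≈ 2.5e+05, ∠ ≈ 1.27°
|T| = 2500000 · 80.399 / 2.5e+05 ≈ 803.99
Gain = 20 log₁₀(803.99) ≈ 58.11 dB
∠T = 5.71° − 1.27° = 4.44°

58.1 dB, 4.4°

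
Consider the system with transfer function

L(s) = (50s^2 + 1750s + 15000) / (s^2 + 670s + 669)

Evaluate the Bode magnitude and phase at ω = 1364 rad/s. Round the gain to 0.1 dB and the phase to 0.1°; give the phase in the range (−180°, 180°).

Substitute s = j1364:
Numerator: 50(j1364)^2 + 1750(j1364) + 15000 = -93009800 + j2387000
Denominator: (j1364)^2 + 670(j1364) + 669 = -1859827 + j913880
|N| = √(93009800² + 2387000²) ≈ 9.304e+07, ∠N ≈ 178.53°
|D| = √(1859827² + 913880²) ≈ 2.0722e+06, ∠D ≈ 153.83°
|L| = 9.304e+07 / 2.0722e+06 ≈ 44.899
Gain = 20 log₁₀(44.899) ≈ 33.04 dB
∠L = 178.53° − 153.83° = 24.70°

33.0 dB, 24.7°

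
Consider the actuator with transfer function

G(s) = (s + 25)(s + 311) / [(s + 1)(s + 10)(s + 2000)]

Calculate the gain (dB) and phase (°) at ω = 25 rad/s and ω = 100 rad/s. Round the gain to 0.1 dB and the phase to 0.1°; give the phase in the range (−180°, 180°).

At s = jω = j25:
zero (s+25): 25 + j25 → |·| = √(25²+25²) = √1250 ≈ 35.355, ∠ = arctan(25/25) ≈ 45.00°
zero (s+311): 311 + j25 → |·| = √(311²+25²) = √97346 ≈ 312, ∠ = arctan(25/311) ≈ 4.60°
pole (s+1): 1 + j25 → |·| = √(1²+25²) = √626 ≈ 25.02, ∠ = arctan(25/1) ≈ 87.71°
pole (s+10): 10 + j25 → |·| = √(10²+25²) = √725 ≈ 26.926, ∠ = arctan(25/10) ≈ 68.20°
pole (s+2000): 2000 + j25 → |·| = √(2000²+25²) = √4000625 ≈ 2000.2, ∠ = arctan(25/2000) ≈ 0.72°
|G| = 1 · 11031 / 1.3475e+06 ≈ 0.0081863
Gain = 20 log₁₀(0.0081863) ≈ -41.74 dB
∠G = 49.60° − 156.63° = -107.03°

At s = jω = j100:
zero (s+25): 25 + j100 → |·| = √(25²+100²) = √10625 ≈ 103.08, ∠ = arctan(100/25) ≈ 75.96°
zero (s+311): 311 + j100 → |·| = √(311²+100²) = √106721 ≈ 326.68, ∠ = arctan(100/311) ≈ 17.82°
pole (s+1): 1 + j100 → |·| = √(1²+100²) = √10001 ≈ 100, ∠ = arctan(100/1) ≈ 89.43°
pole (s+10): 10 + j100 → |·| = √(10²+100²) = √10100 ≈ 100.5, ∠ = arctan(100/10) ≈ 84.29°
pole (s+2000): 2000 + j100 → |·| = √(2000²+100²) = √4010000 ≈ 2002.5, ∠ = arctan(100/2000) ≈ 2.86°
|G| = 1 · 33674 / 2.0125e+07 ≈ 0.0016732
Gain = 20 log₁₀(0.0016732) ≈ -55.53 dB
∠G = 93.78° − 176.58° = -82.80°

ω = 25: -41.7 dB, -107.0°; ω = 100: -55.5 dB, -82.8°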